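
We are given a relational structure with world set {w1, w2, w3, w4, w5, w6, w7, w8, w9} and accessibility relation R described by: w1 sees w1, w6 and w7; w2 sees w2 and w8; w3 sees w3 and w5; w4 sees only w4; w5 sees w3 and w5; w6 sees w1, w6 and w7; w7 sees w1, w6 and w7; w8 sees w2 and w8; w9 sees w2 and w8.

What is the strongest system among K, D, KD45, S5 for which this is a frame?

Serial (axiom D): yes — every world has a successor (e.g. w1 R w1).
Euclidean (axiom 5): yes — any two successors of a common world are R-related.
Transitive (axiom 4): yes — every two-step R-path is closed by a direct edge.
Reflexive (axiom T): no — w9 is not related to itself.
So F validates K, D, KD45; S5 would additionally require R to be reflexive. The strongest is KD45.

KD45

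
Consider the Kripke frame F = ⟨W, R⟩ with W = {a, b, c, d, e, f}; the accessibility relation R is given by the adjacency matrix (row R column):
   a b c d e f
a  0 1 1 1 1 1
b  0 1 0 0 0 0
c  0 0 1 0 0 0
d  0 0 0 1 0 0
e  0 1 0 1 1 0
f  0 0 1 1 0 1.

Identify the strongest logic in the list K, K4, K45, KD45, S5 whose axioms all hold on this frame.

K4

Transitive (axiom 4): yes — every two-step R-path is closed by a direct edge.
Euclidean (axiom 5): no — a R b and a R c, but not b R c.
Serial (axiom D): yes — every world has a successor (e.g. a R b).
Reflexive (axiom T): no — a is not related to itself.
So F validates K, K4; K45 would additionally require R to be Euclidean. The strongest is K4.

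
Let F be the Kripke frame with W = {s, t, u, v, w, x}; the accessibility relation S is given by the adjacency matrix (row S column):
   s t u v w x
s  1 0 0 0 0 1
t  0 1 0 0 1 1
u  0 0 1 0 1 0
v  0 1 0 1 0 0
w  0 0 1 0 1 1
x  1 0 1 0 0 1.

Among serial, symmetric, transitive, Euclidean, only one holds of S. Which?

serial

Serial: yes — every world has a successor (e.g. s S s).
Symmetric: no — t S w but not w S t.
Transitive: no — s S x and x S u, but not s S u.
Euclidean: no — t S x and t S w, but not x S w.
Only serial holds.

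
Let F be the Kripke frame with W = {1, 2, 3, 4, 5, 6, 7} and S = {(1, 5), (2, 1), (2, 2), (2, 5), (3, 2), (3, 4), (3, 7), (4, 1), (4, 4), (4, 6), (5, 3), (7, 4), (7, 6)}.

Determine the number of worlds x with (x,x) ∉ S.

5

Enumerating: 1, 3, 5, 6, 7.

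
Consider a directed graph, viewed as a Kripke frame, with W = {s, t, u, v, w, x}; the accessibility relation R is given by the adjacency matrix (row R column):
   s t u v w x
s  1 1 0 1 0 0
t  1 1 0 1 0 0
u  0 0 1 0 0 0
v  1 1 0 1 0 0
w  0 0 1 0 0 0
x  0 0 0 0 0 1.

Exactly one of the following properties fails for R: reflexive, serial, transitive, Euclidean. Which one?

reflexive

Reflexive: no — w is not related to itself.
Serial: yes — every world has a successor (e.g. s R s).
Transitive: yes — every two-step R-path is closed by a direct edge.
Euclidean: yes — any two successors of a common world are R-related.
Only reflexive fails.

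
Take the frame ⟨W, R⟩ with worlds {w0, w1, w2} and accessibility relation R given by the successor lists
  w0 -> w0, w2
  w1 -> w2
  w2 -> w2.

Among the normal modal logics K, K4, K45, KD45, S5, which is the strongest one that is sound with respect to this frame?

Transitive (axiom 4): yes — every two-step R-path is closed by a direct edge.
Euclidean (axiom 5): no — w0 R w2 and w0 R w0, but not w2 R w0.
Serial (axiom D): yes — every world has a successor (e.g. w0 R w0).
Reflexive (axiom T): no — w1 is not related to itself.
So F validates K, K4; K45 would additionally require R to be Euclidean. The strongest is K4.

K4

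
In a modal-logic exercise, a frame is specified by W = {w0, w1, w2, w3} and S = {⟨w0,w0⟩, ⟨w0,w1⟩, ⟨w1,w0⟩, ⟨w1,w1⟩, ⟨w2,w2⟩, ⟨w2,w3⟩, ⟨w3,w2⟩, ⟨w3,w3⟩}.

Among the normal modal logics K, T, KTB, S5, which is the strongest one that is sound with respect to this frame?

S5

Reflexive (axiom T): yes — every world is S-related to itself.
Symmetric (axiom B): yes — every pair in S has its reverse in S.
Euclidean (axiom 5): yes — any two successors of a common world are S-related.
So F validates K, T, KTB, S5. The strongest is S5.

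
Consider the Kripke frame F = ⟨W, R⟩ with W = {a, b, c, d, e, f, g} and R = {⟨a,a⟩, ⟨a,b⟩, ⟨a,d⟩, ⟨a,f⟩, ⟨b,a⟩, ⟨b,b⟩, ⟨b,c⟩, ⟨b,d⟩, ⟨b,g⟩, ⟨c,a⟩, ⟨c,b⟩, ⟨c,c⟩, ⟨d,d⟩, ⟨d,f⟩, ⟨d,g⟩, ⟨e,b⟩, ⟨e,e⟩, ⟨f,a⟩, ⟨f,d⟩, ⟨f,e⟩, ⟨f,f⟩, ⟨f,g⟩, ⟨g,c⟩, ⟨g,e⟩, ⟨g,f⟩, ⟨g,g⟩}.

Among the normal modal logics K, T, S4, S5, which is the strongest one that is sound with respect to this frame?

Reflexive (axiom T): yes — every world is R-related to itself.
Transitive (axiom 4): no — a R b and b R c, but not a R c.
Euclidean (axiom 5): no — a R b and a R f, but not b R f.
So F validates K, T; S4 would additionally require R to be transitive. The strongest is T.

T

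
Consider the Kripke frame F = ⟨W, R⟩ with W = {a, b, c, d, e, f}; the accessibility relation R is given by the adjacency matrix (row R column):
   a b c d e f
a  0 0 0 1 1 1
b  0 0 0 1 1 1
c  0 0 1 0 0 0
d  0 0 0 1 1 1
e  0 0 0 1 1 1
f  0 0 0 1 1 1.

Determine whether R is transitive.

Transitive: yes — every two-step R-path is closed by a direct edge.

Yes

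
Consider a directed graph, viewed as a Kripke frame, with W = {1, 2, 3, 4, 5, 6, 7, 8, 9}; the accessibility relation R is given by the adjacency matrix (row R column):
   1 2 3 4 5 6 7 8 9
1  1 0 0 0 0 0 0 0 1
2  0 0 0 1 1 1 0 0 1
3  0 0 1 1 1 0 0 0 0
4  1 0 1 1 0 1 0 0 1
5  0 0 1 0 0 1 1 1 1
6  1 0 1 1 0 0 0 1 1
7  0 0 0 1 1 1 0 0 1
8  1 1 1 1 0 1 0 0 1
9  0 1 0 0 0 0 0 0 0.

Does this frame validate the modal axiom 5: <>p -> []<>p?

No

By correspondence theory, 5 is valid on a frame iff R is Euclidean.
Euclidean: no — 2 R 4 and 2 R 5, but not 4 R 5.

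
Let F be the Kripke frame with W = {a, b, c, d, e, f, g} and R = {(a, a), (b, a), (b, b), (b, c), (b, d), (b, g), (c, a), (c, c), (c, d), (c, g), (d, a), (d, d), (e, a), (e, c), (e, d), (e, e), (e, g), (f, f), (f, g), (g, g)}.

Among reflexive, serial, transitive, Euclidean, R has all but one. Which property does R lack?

Euclidean

Reflexive: yes — every world is R-related to itself.
Serial: yes — every world has a successor (e.g. a R a).
Transitive: yes — every two-step R-path is closed by a direct edge.
Euclidean: no — b R a and b R c, but not a R c.
Only Euclidean fails.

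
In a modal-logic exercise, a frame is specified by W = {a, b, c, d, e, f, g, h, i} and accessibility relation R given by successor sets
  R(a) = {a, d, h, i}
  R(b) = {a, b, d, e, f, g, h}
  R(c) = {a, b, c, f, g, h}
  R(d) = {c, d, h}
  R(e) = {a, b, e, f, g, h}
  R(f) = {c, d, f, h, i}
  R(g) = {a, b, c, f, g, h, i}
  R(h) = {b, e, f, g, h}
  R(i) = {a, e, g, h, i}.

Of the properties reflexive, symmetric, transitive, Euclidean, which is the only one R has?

Reflexive: yes — every world is R-related to itself.
Symmetric: no — a R d but not d R a.
Transitive: no — a R d and d R c, but not a R c.
Euclidean: no — a R d and a R i, but not d R i.
Only reflexive holds.

reflexive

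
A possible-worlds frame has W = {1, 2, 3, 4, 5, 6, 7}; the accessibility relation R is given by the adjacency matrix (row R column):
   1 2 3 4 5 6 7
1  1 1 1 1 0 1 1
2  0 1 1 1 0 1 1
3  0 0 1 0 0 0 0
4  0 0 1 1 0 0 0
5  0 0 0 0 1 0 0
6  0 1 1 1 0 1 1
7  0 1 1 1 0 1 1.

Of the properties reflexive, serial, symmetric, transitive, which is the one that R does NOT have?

symmetric

Reflexive: yes — every world is R-related to itself.
Serial: yes — every world has a successor (e.g. 1 R 1).
Symmetric: no — 1 R 2 but not 2 R 1.
Transitive: yes — every two-step R-path is closed by a direct edge.
Only symmetric fails.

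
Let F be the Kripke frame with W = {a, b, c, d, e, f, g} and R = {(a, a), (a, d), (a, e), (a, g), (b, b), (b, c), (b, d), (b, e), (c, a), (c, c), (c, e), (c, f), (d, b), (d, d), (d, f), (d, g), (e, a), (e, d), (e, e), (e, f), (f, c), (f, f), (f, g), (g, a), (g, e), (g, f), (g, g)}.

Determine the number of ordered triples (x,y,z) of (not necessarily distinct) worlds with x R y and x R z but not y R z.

Enumerating: (a,d,a), (a,d,e), (a,e,g), (a,g,d), (b,c,b), (b,c,d), (b,d,c), (b,d,e), (b,e,b), (b,e,c), (c,a,c), (c,a,f), … and 21 more.
Total: 33.

33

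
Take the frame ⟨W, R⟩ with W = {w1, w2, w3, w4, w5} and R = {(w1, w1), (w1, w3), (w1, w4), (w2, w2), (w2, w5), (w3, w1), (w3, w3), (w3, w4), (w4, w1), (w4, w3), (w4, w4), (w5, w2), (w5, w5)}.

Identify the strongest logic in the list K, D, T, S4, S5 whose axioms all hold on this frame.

S5

Serial (axiom D): yes — every world has a successor (e.g. w1 R w1).
Reflexive (axiom T): yes — every world is R-related to itself.
Transitive (axiom 4): yes — every two-step R-path is closed by a direct edge.
Euclidean (axiom 5): yes — any two successors of a common world are R-related.
So F validates K, D, T, S4, S5. The strongest is S5.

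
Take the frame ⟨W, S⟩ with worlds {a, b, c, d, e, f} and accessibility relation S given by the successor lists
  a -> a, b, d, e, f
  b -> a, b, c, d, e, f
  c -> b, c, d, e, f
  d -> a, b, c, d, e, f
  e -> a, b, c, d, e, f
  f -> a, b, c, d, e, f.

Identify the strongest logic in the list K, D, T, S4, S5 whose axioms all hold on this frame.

Serial (axiom D): yes — every world has a successor (e.g. a S a).
Reflexive (axiom T): yes — every world is S-related to itself.
Transitive (axiom 4): no — a S b and b S c, but not a S c.
Euclidean (axiom 5): no — b S a and b S c, but not a S c.
So F validates K, D, T; S4 would additionally require S to be transitive. The strongest is T.

T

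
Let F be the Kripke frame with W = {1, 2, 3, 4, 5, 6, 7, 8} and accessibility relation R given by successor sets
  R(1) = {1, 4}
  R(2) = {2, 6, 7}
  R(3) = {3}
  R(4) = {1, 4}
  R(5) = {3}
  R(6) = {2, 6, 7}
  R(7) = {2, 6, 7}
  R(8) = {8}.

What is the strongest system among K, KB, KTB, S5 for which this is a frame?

K

Symmetric (axiom B): no — 5 R 3 but not 3 R 5.
Reflexive (axiom T): no — 5 is not related to itself.
Euclidean (axiom 5): yes — any two successors of a common world are R-related.
So F validates K; KB would additionally require R to be symmetric. The strongest is K.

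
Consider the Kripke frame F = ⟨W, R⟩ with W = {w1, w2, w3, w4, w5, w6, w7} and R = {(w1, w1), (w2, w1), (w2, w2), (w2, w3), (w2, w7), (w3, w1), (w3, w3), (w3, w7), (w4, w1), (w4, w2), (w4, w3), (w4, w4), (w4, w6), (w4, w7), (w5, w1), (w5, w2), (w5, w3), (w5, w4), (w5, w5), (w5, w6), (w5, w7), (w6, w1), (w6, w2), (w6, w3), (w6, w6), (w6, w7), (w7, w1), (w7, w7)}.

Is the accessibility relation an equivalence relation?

Reflexive: yes — every world is R-related to itself.
Symmetric: no — w2 R w1 but not w1 R w2.
Transitive: yes — every two-step R-path is closed by a direct edge.
So R is not an equivalence relation.

No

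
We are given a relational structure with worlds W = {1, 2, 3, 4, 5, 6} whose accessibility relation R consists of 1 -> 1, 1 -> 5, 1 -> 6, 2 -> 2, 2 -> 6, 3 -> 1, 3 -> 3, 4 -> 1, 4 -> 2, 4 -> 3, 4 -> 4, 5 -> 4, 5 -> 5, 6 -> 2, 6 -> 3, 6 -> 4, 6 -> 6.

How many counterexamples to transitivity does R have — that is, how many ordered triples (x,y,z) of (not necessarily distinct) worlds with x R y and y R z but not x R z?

16

Enumerating: (1,5,4), (1,6,2), (1,6,3), (1,6,4), (2,6,3), (2,6,4), (3,1,5), (3,1,6), (4,1,5), (4,1,6), (4,2,6), (5,4,1), (5,4,2), (5,4,3), (6,3,1), (6,4,1).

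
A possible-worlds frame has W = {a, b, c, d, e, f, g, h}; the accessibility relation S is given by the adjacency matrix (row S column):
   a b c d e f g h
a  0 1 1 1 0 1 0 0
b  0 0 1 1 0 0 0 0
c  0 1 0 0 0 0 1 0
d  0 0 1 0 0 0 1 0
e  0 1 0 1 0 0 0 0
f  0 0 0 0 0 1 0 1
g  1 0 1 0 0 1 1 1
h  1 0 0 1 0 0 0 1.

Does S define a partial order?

No

Reflexive: no — a is not related to itself.
Transitive: no — a S c and c S g, but not a S g.
Antisymmetric: no — b S c and c S b with b ≠ c.
So S is not a partial order.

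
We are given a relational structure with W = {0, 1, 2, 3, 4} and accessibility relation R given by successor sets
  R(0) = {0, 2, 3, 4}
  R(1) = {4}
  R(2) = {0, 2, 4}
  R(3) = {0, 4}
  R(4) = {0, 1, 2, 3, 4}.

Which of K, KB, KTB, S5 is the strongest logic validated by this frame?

Symmetric (axiom B): yes — every pair in R has its reverse in R.
Reflexive (axiom T): no — 1 is not related to itself.
Euclidean (axiom 5): no — 0 R 2 and 0 R 3, but not 2 R 3.
So F validates K, KB; KTB would additionally require R to be reflexive. The strongest is KB.

KB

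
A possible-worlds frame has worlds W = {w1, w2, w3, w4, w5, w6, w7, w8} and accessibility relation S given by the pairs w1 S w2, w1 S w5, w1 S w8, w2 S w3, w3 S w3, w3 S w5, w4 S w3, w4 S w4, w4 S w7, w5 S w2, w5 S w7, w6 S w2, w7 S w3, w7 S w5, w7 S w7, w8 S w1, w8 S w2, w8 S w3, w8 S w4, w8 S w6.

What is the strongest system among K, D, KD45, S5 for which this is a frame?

Serial (axiom D): yes — every world has a successor (e.g. w1 S w2).
Euclidean (axiom 5): no — w1 S w2 and w1 S w5, but not w2 S w5.
Transitive (axiom 4): no — w1 S w2 and w2 S w3, but not w1 S w3.
Reflexive (axiom T): no — w1 is not related to itself.
So F validates K, D; KD45 would additionally require S to be Euclidean and transitive. The strongest is D.

D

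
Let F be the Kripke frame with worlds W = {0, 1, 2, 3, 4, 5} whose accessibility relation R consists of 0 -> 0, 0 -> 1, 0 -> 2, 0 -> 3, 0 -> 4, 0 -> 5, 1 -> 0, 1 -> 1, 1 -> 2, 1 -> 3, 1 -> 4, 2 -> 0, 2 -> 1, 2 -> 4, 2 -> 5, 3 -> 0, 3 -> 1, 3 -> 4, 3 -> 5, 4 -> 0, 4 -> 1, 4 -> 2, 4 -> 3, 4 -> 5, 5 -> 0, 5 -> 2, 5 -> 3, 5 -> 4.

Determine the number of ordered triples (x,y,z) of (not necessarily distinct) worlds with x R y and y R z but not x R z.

33

Enumerating: (1,0,5), (1,2,5), (1,3,5), (1,4,5), (2,0,2), (2,0,3), (2,1,2), (2,1,3), (2,4,2), (2,4,3), (2,5,2), (2,5,3), … and 21 more.
Total: 33.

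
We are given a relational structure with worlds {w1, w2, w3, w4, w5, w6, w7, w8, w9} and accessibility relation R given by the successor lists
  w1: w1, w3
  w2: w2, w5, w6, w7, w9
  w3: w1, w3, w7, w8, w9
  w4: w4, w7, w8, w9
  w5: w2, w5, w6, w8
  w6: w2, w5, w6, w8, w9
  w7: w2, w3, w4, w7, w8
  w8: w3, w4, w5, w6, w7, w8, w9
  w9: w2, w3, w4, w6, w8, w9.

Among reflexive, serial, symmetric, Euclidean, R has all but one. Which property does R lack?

Euclidean

Reflexive: yes — every world is R-related to itself.
Serial: yes — every world has a successor (e.g. w1 R w1).
Symmetric: yes — every pair in R has its reverse in R.
Euclidean: no — w2 R w5 and w2 R w7, but not w5 R w7.
Only Euclidean fails.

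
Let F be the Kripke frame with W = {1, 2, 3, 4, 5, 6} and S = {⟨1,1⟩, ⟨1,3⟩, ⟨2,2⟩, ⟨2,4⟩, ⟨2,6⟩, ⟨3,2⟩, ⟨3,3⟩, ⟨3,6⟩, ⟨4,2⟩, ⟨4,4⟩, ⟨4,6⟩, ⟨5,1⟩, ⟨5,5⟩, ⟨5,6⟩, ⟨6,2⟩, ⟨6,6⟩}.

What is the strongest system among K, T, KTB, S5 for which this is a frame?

T

Reflexive (axiom T): yes — every world is S-related to itself.
Symmetric (axiom B): no — 1 S 3 but not 3 S 1.
Euclidean (axiom 5): no — 2 S 6 and 2 S 4, but not 6 S 4.
So F validates K, T; KTB would additionally require S to be symmetric. The strongest is T.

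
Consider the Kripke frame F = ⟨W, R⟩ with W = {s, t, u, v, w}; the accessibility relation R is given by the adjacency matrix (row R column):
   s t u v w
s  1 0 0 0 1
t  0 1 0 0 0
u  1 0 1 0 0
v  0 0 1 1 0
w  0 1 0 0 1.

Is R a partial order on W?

No

Reflexive: yes — every world is R-related to itself.
Transitive: no — s R w and w R t, but not s R t.
Antisymmetric: yes — no distinct pair is related both ways.
So R is not a partial order.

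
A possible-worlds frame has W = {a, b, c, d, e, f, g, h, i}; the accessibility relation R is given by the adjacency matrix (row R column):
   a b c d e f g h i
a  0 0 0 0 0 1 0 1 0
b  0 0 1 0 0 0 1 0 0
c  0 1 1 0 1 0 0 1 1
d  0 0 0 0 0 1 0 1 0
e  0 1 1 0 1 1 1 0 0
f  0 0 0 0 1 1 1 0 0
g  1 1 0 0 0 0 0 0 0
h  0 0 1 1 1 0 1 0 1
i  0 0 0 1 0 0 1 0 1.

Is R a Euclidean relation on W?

Euclidean: no — a R f and a R h, but not f R h.

No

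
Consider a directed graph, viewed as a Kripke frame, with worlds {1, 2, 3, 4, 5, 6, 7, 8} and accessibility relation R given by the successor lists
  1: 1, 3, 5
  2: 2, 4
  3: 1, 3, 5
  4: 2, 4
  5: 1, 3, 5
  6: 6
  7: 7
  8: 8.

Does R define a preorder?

Reflexive: yes — every world is R-related to itself.
Transitive: yes — every two-step R-path is closed by a direct edge.
So R is a preorder.

Yes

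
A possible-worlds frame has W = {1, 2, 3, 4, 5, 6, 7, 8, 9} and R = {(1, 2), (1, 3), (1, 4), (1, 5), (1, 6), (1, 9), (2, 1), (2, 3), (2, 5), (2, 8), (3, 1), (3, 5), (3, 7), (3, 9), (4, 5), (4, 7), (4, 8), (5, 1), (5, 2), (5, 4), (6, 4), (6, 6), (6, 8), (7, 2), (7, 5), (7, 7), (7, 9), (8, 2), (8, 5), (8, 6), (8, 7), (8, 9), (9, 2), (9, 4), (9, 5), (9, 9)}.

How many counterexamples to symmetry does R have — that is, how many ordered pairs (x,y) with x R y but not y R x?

19

Enumerating: (1,4), (1,6), (1,9), (2,3), (3,5), (3,7), (3,9), (4,7), (4,8), (6,4), (7,2), (7,5), … and 7 more.
Total: 19.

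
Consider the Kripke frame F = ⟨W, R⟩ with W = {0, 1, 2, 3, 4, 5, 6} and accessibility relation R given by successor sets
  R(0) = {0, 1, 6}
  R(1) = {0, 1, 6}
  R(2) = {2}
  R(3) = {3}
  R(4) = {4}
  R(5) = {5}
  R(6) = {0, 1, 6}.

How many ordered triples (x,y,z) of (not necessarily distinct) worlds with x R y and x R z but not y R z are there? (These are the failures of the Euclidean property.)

0

R is Euclidean; there are no such tuples.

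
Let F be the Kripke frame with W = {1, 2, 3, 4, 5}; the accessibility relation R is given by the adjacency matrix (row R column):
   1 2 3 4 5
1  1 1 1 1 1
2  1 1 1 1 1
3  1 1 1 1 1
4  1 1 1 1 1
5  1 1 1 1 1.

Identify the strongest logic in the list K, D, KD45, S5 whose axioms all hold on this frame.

Serial (axiom D): yes — every world has a successor (e.g. 1 R 1).
Euclidean (axiom 5): yes — any two successors of a common world are R-related.
Transitive (axiom 4): yes — every two-step R-path is closed by a direct edge.
Reflexive (axiom T): yes — every world is R-related to itself.
So F validates K, D, KD45, S5. The strongest is S5.

S5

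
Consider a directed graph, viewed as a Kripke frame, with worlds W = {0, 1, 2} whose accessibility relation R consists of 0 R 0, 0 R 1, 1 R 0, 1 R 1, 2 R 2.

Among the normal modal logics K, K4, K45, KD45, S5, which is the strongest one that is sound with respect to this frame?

S5

Transitive (axiom 4): yes — every two-step R-path is closed by a direct edge.
Euclidean (axiom 5): yes — any two successors of a common world are R-related.
Serial (axiom D): yes — every world has a successor (e.g. 0 R 0).
Reflexive (axiom T): yes — every world is R-related to itself.
So F validates K, K4, K45, KD45, S5. The strongest is S5.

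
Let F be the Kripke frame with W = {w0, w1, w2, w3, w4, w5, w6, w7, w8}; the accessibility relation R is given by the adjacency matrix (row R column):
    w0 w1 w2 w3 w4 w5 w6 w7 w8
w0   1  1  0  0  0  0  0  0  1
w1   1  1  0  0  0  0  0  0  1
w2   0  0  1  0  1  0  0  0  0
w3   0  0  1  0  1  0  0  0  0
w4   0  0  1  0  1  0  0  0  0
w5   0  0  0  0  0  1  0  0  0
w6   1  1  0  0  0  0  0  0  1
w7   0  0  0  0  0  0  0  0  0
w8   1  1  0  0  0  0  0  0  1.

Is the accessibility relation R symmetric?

No

Symmetric: no — w3 R w2 but not w2 R w3.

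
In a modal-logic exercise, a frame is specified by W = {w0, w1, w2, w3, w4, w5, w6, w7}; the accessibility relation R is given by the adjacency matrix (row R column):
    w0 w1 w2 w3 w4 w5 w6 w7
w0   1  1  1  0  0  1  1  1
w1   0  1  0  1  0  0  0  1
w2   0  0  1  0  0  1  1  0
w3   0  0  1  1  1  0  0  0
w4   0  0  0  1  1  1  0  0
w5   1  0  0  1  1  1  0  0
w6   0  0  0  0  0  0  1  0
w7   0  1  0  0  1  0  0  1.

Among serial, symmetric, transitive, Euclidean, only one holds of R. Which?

Serial: yes — every world has a successor (e.g. w0 R w0).
Symmetric: no — w0 R w1 but not w1 R w0.
Transitive: no — w0 R w1 and w1 R w3, but not w0 R w3.
Euclidean: no — w0 R w1 and w0 R w2, but not w1 R w2.
Only serial holds.

serial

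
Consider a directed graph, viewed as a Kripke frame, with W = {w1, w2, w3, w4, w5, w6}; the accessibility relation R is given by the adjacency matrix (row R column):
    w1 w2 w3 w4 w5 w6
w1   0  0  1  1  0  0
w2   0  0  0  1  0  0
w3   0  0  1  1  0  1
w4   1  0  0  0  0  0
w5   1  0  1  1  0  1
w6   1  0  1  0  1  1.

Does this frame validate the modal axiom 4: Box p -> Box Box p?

Axiom 4 corresponds to the accessibility relation being transitive.
Transitive: no — w1 R w3 and w3 R w6, but not w1 R w6.

No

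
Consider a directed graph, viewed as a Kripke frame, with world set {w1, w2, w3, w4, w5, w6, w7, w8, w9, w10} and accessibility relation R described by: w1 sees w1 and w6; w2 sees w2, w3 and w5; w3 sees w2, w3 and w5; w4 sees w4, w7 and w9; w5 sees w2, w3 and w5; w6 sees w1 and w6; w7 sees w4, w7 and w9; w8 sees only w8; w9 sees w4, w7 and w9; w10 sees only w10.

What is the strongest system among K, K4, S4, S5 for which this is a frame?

Transitive (axiom 4): yes — every two-step R-path is closed by a direct edge.
Reflexive (axiom T): yes — every world is R-related to itself.
Euclidean (axiom 5): yes — any two successors of a common world are R-related.
So F validates K, K4, S4, S5. The strongest is S5.

S5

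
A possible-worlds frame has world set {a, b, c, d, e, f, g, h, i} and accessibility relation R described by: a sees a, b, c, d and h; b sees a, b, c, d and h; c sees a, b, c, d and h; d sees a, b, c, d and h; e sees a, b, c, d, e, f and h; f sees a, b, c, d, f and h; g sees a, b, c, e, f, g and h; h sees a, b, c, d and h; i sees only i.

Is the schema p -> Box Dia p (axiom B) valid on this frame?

No

By correspondence theory, B is valid on a frame iff R is symmetric.
Symmetric: no — e R a but not a R e.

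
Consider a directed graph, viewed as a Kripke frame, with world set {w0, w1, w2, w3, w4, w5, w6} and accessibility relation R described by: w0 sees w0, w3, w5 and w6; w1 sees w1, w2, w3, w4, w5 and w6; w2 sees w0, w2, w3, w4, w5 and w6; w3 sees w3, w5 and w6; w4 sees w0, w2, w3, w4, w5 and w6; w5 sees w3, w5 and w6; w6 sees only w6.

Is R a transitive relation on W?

Transitive: no — w1 R w2 and w2 R w0, but not w1 R w0.

No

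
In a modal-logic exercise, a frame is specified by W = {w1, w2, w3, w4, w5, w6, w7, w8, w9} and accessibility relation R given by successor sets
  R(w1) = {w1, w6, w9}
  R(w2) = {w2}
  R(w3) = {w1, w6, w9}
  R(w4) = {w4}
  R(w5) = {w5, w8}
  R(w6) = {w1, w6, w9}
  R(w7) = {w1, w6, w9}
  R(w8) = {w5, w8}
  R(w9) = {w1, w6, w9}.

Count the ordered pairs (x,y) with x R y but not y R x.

Enumerating: (w3,w1), (w3,w6), (w3,w9), (w7,w1), (w7,w6), (w7,w9).

6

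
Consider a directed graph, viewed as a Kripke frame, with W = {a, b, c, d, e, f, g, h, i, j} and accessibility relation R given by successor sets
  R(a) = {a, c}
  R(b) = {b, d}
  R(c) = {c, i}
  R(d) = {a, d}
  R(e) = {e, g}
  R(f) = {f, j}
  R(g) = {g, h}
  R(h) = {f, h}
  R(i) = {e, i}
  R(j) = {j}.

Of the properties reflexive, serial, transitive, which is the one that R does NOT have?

transitive

Reflexive: yes — every world is R-related to itself.
Serial: yes — every world has a successor (e.g. a R a).
Transitive: no — a R c and c R i, but not a R i.
Only transitive fails.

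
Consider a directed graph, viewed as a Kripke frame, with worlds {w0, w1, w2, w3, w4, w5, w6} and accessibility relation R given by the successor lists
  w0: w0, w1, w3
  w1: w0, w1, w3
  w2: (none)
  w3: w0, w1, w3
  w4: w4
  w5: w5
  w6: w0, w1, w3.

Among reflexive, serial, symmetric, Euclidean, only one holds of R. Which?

Euclidean

Reflexive: no — w2 is not related to itself.
Serial: no — w2 has no R-successor.
Symmetric: no — w6 R w0 but not w0 R w6.
Euclidean: yes — any two successors of a common world are R-related.
Only Euclidean holds.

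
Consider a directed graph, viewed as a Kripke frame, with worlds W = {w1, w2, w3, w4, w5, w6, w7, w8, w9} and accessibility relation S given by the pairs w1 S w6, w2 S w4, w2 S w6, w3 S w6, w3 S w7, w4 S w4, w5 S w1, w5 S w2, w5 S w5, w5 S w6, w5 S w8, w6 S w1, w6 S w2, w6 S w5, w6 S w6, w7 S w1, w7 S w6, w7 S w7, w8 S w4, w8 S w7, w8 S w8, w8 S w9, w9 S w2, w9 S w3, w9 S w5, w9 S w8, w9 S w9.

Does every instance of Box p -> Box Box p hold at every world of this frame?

The schema 4 characterises exactly the transitive frames.
Transitive: no — w1 S w6 and w6 S w2, but not w1 S w2.

No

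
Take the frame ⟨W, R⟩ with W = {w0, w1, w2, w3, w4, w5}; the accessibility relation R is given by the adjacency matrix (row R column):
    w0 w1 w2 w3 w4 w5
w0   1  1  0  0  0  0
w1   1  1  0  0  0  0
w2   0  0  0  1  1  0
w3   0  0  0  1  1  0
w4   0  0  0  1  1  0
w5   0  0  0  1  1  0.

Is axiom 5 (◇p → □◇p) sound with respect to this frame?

Yes

Axiom 5 corresponds to the accessibility relation being Euclidean.
Euclidean: yes — any two successors of a common world are R-related.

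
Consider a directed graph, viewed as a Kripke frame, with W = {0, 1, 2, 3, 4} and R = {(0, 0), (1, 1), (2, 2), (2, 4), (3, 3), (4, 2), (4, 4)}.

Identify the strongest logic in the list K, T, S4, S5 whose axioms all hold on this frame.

S5

Reflexive (axiom T): yes — every world is R-related to itself.
Transitive (axiom 4): yes — every two-step R-path is closed by a direct edge.
Euclidean (axiom 5): yes — any two successors of a common world are R-related.
So F validates K, T, S4, S5. The strongest is S5.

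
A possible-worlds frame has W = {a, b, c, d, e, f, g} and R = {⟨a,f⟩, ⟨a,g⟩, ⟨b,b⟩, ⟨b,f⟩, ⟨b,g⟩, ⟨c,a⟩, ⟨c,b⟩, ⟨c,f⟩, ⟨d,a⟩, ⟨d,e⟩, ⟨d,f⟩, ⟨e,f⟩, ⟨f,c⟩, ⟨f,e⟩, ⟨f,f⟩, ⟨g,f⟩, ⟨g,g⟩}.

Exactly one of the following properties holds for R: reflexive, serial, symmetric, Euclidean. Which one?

serial

Reflexive: no — a is not related to itself.
Serial: yes — every world has a successor (e.g. a R f).
Symmetric: no — a R f but not f R a.
Euclidean: no — a R f and a R g, but not f R g.
Only serial holds.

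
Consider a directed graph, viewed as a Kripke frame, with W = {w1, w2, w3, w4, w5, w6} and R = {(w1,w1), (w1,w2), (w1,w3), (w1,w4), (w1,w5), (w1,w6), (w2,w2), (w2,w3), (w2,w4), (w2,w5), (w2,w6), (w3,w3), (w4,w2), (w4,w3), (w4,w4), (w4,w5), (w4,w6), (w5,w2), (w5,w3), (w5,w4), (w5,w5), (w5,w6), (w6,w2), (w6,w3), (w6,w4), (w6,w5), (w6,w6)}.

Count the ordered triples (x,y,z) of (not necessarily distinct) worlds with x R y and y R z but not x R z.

0

R is transitive; there are no such tuples.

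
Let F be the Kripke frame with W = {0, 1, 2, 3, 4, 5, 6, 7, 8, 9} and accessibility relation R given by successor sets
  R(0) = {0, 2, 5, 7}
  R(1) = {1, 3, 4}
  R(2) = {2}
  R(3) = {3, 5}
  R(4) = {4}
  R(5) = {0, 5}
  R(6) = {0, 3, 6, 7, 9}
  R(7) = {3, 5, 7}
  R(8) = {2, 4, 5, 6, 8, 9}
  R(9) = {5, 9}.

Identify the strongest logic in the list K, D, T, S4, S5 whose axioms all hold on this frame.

Serial (axiom D): yes — every world has a successor (e.g. 0 R 0).
Reflexive (axiom T): yes — every world is R-related to itself.
Transitive (axiom 4): no — 0 R 7 and 7 R 3, but not 0 R 3.
Euclidean (axiom 5): no — 0 R 2 and 0 R 5, but not 2 R 5.
So F validates K, D, T; S4 would additionally require R to be transitive. The strongest is T.

T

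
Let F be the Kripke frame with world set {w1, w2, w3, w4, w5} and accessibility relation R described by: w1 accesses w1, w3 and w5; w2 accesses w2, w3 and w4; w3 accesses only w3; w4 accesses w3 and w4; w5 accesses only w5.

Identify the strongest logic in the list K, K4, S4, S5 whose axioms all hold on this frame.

Transitive (axiom 4): yes — every two-step R-path is closed by a direct edge.
Reflexive (axiom T): yes — every world is R-related to itself.
Euclidean (axiom 5): no — w1 R w3 and w1 R w5, but not w3 R w5.
So F validates K, K4, S4; S5 would additionally require R to be Euclidean. The strongest is S4.

S4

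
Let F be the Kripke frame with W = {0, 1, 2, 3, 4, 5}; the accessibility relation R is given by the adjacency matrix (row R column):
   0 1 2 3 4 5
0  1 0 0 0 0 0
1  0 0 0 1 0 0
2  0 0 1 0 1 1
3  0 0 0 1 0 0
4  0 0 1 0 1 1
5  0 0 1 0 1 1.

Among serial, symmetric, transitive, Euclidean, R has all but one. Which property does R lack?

symmetric

Serial: yes — every world has a successor (e.g. 0 R 0).
Symmetric: no — 1 R 3 but not 3 R 1.
Transitive: yes — every two-step R-path is closed by a direct edge.
Euclidean: yes — any two successors of a common world are R-related.
Only symmetric fails.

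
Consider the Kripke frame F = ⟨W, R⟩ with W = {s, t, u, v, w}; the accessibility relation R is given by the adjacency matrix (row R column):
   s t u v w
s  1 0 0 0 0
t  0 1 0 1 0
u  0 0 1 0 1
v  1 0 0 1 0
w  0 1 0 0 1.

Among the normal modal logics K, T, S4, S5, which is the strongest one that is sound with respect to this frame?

Reflexive (axiom T): yes — every world is R-related to itself.
Transitive (axiom 4): no — t R v and v R s, but not t R s.
Euclidean (axiom 5): no — t R v and t R t, but not v R t.
So F validates K, T; S4 would additionally require R to be transitive. The strongest is T.

T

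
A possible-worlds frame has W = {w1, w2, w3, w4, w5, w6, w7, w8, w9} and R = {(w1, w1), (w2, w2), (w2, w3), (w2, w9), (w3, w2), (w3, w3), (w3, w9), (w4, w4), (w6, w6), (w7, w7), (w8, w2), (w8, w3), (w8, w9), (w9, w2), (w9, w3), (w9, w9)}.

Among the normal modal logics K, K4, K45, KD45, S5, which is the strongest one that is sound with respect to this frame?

Transitive (axiom 4): yes — every two-step R-path is closed by a direct edge.
Euclidean (axiom 5): yes — any two successors of a common world are R-related.
Serial (axiom D): no — w5 has no R-successor.
Reflexive (axiom T): no — w5 is not related to itself.
So F validates K, K4, K45; KD45 would additionally require R to be serial. The strongest is K45.

K45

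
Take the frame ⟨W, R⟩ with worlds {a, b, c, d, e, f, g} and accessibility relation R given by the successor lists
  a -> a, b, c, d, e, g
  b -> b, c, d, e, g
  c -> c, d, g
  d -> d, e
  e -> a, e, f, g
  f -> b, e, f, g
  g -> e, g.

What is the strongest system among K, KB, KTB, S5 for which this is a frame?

K

Symmetric (axiom B): no — a R b but not b R a.
Reflexive (axiom T): yes — every world is R-related to itself.
Euclidean (axiom 5): no — a R c and a R b, but not c R b.
So F validates K; KB would additionally require R to be symmetric. The strongest is K.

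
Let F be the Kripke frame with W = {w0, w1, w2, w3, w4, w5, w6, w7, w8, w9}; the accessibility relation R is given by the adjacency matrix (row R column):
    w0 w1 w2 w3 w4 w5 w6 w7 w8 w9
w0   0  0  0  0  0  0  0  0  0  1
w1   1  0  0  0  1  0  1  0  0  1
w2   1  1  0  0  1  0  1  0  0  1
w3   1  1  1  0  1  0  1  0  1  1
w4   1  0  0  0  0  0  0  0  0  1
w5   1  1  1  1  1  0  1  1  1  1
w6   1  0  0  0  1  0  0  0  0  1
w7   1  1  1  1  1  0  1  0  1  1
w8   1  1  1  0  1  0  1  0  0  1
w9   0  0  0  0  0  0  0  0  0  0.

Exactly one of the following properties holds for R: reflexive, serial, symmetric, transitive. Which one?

Reflexive: no — w0 is not related to itself.
Serial: no — w9 has no R-successor.
Symmetric: no — w0 R w9 but not w9 R w0.
Transitive: yes — every two-step R-path is closed by a direct edge.
Only transitive holds.

transitive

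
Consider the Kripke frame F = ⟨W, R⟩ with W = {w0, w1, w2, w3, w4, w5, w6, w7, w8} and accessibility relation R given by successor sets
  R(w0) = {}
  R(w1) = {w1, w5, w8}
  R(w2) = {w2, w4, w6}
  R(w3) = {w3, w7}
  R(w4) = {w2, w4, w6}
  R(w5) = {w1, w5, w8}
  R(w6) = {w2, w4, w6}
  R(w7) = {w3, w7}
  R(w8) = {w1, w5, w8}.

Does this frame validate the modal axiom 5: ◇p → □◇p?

Axiom 5 corresponds to the accessibility relation being Euclidean.
Euclidean: yes — any two successors of a common world are R-related.

Yes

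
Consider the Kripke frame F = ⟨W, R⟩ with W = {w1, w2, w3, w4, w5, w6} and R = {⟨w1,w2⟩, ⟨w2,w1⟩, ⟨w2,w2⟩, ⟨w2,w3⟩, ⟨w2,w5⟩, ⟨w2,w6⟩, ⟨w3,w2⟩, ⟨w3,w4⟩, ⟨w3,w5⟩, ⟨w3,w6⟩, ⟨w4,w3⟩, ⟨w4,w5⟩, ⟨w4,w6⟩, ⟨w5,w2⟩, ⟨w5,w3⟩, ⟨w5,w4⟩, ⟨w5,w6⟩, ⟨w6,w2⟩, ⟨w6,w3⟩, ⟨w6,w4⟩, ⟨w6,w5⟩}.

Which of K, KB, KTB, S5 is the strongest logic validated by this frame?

Symmetric (axiom B): yes — every pair in R has its reverse in R.
Reflexive (axiom T): no — w1 is not related to itself.
Euclidean (axiom 5): no — w2 R w1 and w2 R w3, but not w1 R w3.
So F validates K, KB; KTB would additionally require R to be reflexive. The strongest is KB.

KB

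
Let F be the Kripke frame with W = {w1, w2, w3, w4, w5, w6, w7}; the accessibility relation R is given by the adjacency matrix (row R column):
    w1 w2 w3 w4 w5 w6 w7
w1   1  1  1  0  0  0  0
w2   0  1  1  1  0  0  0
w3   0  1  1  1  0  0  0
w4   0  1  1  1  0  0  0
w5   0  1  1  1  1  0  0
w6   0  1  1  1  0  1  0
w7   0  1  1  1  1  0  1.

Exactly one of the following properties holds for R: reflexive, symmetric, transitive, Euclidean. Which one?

reflexive

Reflexive: yes — every world is R-related to itself.
Symmetric: no — w1 R w2 but not w2 R w1.
Transitive: no — w1 R w2 and w2 R w4, but not w1 R w4.
Euclidean: no — w7 R w2 and w7 R w5, but not w2 R w5.
Only reflexive holds.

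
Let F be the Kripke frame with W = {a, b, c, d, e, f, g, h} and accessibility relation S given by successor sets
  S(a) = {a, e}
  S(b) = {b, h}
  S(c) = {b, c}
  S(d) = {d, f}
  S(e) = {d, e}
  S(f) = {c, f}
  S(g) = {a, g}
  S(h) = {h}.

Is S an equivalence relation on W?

Reflexive: yes — every world is S-related to itself.
Symmetric: no — a S e but not e S a.
Transitive: no — a S e and e S d, but not a S d.
So S is not an equivalence relation.

No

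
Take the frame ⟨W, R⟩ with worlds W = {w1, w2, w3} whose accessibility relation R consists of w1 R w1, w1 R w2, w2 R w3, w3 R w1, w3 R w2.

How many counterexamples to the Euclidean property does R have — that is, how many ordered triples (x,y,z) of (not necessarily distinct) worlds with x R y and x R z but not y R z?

5

Enumerating: (w1,w2,w1), (w1,w2,w2), (w2,w3,w3), (w3,w2,w1), (w3,w2,w2).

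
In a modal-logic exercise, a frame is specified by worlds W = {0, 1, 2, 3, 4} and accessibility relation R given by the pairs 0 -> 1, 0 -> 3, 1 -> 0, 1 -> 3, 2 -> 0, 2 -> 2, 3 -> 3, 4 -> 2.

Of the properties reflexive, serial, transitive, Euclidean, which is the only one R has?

Reflexive: no — 0 is not related to itself.
Serial: yes — every world has a successor (e.g. 0 R 1).
Transitive: no — 2 R 0 and 0 R 1, but not 2 R 1.
Euclidean: no — 0 R 3 and 0 R 1, but not 3 R 1.
Only serial holds.

serial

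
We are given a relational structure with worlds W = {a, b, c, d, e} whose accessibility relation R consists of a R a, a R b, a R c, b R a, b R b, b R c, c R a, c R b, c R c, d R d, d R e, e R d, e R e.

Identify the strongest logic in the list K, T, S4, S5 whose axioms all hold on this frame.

S5

Reflexive (axiom T): yes — every world is R-related to itself.
Transitive (axiom 4): yes — every two-step R-path is closed by a direct edge.
Euclidean (axiom 5): yes — any two successors of a common world are R-related.
So F validates K, T, S4, S5. The strongest is S5.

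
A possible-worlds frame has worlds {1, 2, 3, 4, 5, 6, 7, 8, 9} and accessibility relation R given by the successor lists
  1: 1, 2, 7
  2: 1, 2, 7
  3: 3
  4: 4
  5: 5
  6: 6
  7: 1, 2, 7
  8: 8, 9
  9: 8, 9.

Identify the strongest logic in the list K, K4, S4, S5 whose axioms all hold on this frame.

Transitive (axiom 4): yes — every two-step R-path is closed by a direct edge.
Reflexive (axiom T): yes — every world is R-related to itself.
Euclidean (axiom 5): yes — any two successors of a common world are R-related.
So F validates K, K4, S4, S5. The strongest is S5.

S5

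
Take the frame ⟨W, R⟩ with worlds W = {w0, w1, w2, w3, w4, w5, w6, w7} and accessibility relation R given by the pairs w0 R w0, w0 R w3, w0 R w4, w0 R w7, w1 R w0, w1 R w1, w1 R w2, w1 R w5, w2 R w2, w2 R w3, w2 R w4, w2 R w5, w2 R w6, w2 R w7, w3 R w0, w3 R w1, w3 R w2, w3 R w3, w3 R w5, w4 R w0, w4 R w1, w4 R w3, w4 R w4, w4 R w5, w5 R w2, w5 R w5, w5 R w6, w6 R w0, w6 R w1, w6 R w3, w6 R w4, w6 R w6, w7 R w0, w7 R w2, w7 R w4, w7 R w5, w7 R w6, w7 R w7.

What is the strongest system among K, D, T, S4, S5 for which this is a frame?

Serial (axiom D): yes — every world has a successor (e.g. w0 R w0).
Reflexive (axiom T): yes — every world is R-related to itself.
Transitive (axiom 4): no — w0 R w3 and w3 R w1, but not w0 R w1.
Euclidean (axiom 5): no — w0 R w3 and w0 R w4, but not w3 R w4.
So F validates K, D, T; S4 would additionally require R to be transitive. The strongest is T.

T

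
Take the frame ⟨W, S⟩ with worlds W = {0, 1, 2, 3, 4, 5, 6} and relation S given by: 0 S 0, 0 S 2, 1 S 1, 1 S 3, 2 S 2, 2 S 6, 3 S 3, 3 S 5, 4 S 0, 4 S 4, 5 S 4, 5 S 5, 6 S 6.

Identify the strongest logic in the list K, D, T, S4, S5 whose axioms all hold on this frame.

T

Serial (axiom D): yes — every world has a successor (e.g. 0 S 0).
Reflexive (axiom T): yes — every world is S-related to itself.
Transitive (axiom 4): no — 0 S 2 and 2 S 6, but not 0 S 6.
Euclidean (axiom 5): no — 0 S 2 and 0 S 0, but not 2 S 0.
So F validates K, D, T; S4 would additionally require S to be transitive. The strongest is T.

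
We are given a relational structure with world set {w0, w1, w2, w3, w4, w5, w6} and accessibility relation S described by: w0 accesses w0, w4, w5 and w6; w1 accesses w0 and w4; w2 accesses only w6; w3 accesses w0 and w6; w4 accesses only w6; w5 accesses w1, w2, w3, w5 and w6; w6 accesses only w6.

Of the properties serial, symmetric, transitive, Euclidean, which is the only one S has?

serial

Serial: yes — every world has a successor (e.g. w0 S w0).
Symmetric: no — w0 S w4 but not w4 S w0.
Transitive: no — w0 S w5 and w5 S w1, but not w0 S w1.
Euclidean: no — w0 S w4 and w0 S w5, but not w4 S w5.
Only serial holds.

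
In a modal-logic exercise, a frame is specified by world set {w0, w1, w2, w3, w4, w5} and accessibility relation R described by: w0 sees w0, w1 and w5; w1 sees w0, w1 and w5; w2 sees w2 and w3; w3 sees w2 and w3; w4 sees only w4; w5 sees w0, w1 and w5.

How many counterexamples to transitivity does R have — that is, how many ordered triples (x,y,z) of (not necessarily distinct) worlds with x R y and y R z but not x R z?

R is transitive; there are no such tuples.

0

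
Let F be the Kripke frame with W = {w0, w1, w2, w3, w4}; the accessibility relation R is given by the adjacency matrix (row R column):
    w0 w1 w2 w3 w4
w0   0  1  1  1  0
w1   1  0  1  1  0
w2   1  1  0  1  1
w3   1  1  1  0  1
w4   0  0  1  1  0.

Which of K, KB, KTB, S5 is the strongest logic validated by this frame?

KB

Symmetric (axiom B): yes — every pair in R has its reverse in R.
Reflexive (axiom T): no — w0 is not related to itself.
Euclidean (axiom 5): no — w2 R w0 and w2 R w4, but not w0 R w4.
So F validates K, KB; KTB would additionally require R to be reflexive. The strongest is KB.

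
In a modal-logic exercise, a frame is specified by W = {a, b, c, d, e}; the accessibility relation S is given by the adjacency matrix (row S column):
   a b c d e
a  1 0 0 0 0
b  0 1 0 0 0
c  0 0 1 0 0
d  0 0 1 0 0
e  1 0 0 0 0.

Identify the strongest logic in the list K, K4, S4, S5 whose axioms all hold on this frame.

K4

Transitive (axiom 4): yes — every two-step S-path is closed by a direct edge.
Reflexive (axiom T): no — d is not related to itself.
Euclidean (axiom 5): yes — any two successors of a common world are S-related.
So F validates K, K4; S4 would additionally require S to be reflexive. The strongest is K4.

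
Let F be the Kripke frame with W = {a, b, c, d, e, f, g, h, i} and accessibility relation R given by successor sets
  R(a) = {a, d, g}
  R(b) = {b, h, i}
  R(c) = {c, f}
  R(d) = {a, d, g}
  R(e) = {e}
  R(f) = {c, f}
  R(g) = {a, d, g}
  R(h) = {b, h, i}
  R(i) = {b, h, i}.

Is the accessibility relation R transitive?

Transitive: yes — every two-step R-path is closed by a direct edge.

Yes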